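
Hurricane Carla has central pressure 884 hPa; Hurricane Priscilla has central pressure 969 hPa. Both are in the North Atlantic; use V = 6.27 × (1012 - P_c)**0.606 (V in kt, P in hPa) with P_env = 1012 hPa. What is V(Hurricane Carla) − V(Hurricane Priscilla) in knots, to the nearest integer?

57 kt

Hurricane Carla: ΔP = 128; V ≈ 6.27 × 128^0.606 ≈ 118.64 kt.
Hurricane Priscilla: ΔP = 43; V ≈ 6.27 × 43^0.606 ≈ 61.26 kt.
Difference ≈ 118.64 − 61.26 = 57.38 → 57 kt.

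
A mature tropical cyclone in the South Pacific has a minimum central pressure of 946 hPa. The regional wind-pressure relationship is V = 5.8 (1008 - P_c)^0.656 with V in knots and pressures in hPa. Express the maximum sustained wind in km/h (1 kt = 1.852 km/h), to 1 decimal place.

ΔP = 1008 − 946 = 62 hPa.
V ≈ 5.8 × 62^0.656 = 5.8 × 14.990 ≈ 86.943 kt.
86.943 × 1.852 ≈ 161.02 km/h → 161.0 km/h.

161.0 km/h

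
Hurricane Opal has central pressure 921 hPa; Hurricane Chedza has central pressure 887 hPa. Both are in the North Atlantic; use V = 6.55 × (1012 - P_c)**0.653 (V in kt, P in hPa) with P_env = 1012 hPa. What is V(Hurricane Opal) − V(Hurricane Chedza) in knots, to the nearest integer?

Hurricane Opal: ΔP = 91; V ≈ 6.55 × 91^0.653 ≈ 124.59 kt.
Hurricane Chedza: ΔP = 125; V ≈ 6.55 × 125^0.653 ≈ 153.29 kt.
Difference ≈ 124.59 − 153.29 = -28.70 → -29 kt.

-29 kt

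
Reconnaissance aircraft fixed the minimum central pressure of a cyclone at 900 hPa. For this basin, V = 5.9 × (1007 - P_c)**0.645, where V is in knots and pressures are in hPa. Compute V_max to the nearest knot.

120 kt

ΔP = 1007 − 900 = 107 hPa.
107^0.645 ≈ 20.368.
V ≈ 5.9 × 20.368 ≈ 120.2 kt.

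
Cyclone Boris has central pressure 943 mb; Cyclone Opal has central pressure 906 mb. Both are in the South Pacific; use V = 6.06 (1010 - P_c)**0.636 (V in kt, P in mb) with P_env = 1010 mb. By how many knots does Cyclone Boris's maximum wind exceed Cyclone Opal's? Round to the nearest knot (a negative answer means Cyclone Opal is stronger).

-28 kt

Cyclone Boris: ΔP = 67; V ≈ 6.06 × 67^0.636 ≈ 87.87 kt.
Cyclone Opal: ΔP = 104; V ≈ 6.06 × 104^0.636 ≈ 116.23 kt.
Difference ≈ 87.87 − 116.23 = -28.36 → -28 kt.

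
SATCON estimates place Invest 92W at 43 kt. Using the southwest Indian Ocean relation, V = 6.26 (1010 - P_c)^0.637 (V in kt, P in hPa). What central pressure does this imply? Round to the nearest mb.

ΔP = (V / 6.26)^(1/0.637) = (43/6.26)^1.570.
43/6.26 = 6.869; 6.869^1.570 ≈ 20.60 mb.
P_c = 1010 − 20.60 = 989.40 ≈ 989 mb.

989 mb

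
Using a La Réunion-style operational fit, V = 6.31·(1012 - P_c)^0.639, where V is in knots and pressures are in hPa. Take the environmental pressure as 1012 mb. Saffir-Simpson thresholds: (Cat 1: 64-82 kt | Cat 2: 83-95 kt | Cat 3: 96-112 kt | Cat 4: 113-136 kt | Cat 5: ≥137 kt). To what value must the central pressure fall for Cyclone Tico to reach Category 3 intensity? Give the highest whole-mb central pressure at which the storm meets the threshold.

Category 3 begins at V = 96 kt.
Required ΔP = (96/6.31)^(1/0.639) = 15.214^1.565 ≈ 70.82 mb.
P_c ≤ 1012 − 70.82 = 941.18, so the highest integer P_c is 941 mb.

941 mb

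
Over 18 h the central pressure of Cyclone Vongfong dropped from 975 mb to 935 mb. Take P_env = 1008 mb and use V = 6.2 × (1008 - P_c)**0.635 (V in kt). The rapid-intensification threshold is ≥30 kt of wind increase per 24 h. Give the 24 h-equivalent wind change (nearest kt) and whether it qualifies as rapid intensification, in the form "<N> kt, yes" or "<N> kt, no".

V₁: ΔP = 33, V ≈ 6.2 × 33^0.635 ≈ 57.10 kt.
V₂: ΔP = 73, V ≈ 6.2 × 73^0.635 ≈ 94.54 kt.
ΔV over 18 h = 37.44 kt → 24 h equivalent = 37.44 × 24/18 ≈ 49.92 kt.
50 kt ≥ 30 kt ⇒ rapid intensification.

50 kt, yes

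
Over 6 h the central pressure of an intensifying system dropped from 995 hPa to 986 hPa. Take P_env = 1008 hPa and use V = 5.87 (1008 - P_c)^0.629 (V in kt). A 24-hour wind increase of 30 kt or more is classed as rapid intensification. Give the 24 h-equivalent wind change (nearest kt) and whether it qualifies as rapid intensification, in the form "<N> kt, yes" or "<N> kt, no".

46 kt, yes

V₁: ΔP = 13, V ≈ 5.87 × 13^0.629 ≈ 29.47 kt.
V₂: ΔP = 22, V ≈ 5.87 × 22^0.629 ≈ 41.02 kt.
ΔV over 6 h = 11.55 kt → 24 h equivalent = 11.55 × 24/6 ≈ 46.20 kt.
46 kt ≥ 30 kt ⇒ rapid intensification.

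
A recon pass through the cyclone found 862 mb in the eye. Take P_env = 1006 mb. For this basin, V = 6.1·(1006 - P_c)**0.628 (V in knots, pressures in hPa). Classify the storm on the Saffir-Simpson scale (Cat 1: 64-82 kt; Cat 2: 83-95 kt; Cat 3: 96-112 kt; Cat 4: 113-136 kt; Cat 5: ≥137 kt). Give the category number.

5

ΔP = 1006 − 862 = 144 mb.
V ≈ 6.1 × 144^0.628 = 6.1 × 22.67 ≈ 138 kt.
138 kt falls in the Category 5 band.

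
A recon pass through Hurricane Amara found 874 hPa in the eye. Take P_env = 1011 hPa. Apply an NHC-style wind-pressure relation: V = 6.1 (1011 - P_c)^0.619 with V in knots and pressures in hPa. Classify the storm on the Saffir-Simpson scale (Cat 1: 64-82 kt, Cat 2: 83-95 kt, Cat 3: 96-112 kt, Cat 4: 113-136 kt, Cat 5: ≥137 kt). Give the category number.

4

ΔP = 1011 − 874 = 137 hPa.
V ≈ 6.1 × 137^0.619 = 6.1 × 21.02 ≈ 128 kt.
128 kt falls in the Category 4 band.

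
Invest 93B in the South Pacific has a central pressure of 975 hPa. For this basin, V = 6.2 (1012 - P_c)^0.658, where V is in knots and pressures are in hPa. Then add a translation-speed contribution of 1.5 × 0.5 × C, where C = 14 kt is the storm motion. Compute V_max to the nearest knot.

77 kt

ΔP = 1012 − 975 = 37 hPa.
37^0.658 ≈ 10.762.
V ≈ 6.2 × 10.762 ≈ 66.7 kt.
Translation term: 1.5 × 0.5 × 14 = 10.5 kt.
Corrected V ≈ 77.2 kt → 77 kt.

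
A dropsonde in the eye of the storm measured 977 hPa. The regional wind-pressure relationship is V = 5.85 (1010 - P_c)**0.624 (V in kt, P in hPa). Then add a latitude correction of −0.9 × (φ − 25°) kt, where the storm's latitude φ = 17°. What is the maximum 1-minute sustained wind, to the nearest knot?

ΔP = 1010 − 977 = 33 hPa.
33^0.624 ≈ 8.862.
V ≈ 5.85 × 8.862 ≈ 51.8 kt.
Latitude correction: −0.9 × (17 − 25) = 7.2 kt.
Corrected V ≈ 59 kt → 59 kt.

59 kt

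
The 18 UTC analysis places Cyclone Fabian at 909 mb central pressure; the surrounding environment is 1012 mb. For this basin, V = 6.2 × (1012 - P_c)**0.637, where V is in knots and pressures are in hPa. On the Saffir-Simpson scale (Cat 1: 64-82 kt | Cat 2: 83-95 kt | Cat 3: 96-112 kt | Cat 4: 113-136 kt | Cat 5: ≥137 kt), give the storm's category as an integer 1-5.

4

ΔP = 1012 − 909 = 103 mb.
V ≈ 6.2 × 103^0.637 = 6.2 × 19.15 ≈ 119 kt.
119 kt falls in the Category 4 band.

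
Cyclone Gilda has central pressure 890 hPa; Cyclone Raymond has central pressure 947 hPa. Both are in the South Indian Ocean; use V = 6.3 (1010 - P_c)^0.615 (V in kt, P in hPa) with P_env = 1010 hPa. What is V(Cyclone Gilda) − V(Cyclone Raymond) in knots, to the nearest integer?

39 kt

Cyclone Gilda: ΔP = 120; V ≈ 6.3 × 120^0.615 ≈ 119.68 kt.
Cyclone Raymond: ΔP = 63; V ≈ 6.3 × 63^0.615 ≈ 80.53 kt.
Difference ≈ 119.68 − 80.53 = 39.15 → 39 kt.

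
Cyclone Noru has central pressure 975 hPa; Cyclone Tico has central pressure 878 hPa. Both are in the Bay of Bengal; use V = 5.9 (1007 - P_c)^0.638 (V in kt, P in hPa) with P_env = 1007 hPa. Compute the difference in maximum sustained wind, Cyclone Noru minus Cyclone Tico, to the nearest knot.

-77 kt

Cyclone Noru: ΔP = 32; V ≈ 5.9 × 32^0.638 ≈ 53.84 kt.
Cyclone Tico: ΔP = 129; V ≈ 5.9 × 129^0.638 ≈ 131.04 kt.
Difference ≈ 53.84 − 131.04 = -77.20 → -77 kt.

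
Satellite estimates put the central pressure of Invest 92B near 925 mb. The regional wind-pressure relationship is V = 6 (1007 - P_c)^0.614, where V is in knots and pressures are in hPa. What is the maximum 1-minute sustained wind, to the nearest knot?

ΔP = 1007 − 925 = 82 mb.
82^0.614 ≈ 14.965.
V ≈ 6 × 14.965 ≈ 89.8 kt.

90 kt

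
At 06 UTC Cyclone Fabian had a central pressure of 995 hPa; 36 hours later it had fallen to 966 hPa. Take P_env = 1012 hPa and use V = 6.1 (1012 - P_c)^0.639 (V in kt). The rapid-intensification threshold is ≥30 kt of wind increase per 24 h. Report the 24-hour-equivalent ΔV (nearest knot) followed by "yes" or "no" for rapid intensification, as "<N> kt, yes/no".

V₁: ΔP = 17, V ≈ 6.1 × 17^0.639 ≈ 37.29 kt.
V₂: ΔP = 46, V ≈ 6.1 × 46^0.639 ≈ 70.44 kt.
ΔV over 36 h = 33.15 kt → 24 h equivalent = 33.15 × 24/36 ≈ 22.10 kt.
22 kt < 30 kt ⇒ not rapid intensification.

22 kt, no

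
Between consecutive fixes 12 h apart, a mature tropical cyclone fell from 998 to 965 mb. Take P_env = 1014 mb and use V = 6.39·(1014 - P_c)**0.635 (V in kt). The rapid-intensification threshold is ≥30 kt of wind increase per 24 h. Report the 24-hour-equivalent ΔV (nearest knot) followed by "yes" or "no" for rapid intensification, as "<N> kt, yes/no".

V₁: ΔP = 16, V ≈ 6.39 × 16^0.635 ≈ 37.16 kt.
V₂: ΔP = 49, V ≈ 6.39 × 49^0.635 ≈ 75.64 kt.
ΔV over 12 h = 38.48 kt → 24 h equivalent = 38.48 × 24/12 ≈ 76.96 kt.
77 kt ≥ 30 kt ⇒ rapid intensification.

77 kt, yes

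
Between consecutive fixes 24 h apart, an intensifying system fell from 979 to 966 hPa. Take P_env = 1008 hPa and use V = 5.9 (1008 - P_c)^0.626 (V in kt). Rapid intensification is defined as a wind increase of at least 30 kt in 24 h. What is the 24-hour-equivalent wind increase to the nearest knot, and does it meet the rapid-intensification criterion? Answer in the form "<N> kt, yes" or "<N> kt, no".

13 kt, no

V₁: ΔP = 29, V ≈ 5.9 × 29^0.626 ≈ 48.56 kt.
V₂: ΔP = 42, V ≈ 5.9 × 42^0.626 ≈ 61.24 kt.
ΔV over 24 h = 12.68 kt → 24 h equivalent = 12.68 × 24/24 ≈ 12.68 kt.
13 kt < 30 kt ⇒ not rapid intensification.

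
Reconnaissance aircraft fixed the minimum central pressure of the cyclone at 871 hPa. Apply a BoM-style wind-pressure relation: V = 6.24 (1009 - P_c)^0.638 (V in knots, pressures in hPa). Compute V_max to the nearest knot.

145 kt

ΔP = 1009 − 871 = 138 hPa.
138^0.638 ≈ 23.187.
V ≈ 6.24 × 23.187 ≈ 144.7 kt.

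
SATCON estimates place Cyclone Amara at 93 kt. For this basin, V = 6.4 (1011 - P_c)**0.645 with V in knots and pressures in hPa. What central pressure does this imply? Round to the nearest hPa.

948 hPa

ΔP = (V / 6.4)^(1/0.645) = (93/6.4)^1.550.
93/6.4 = 14.531; 14.531^1.550 ≈ 63.39 hPa.
P_c = 1011 − 63.39 = 947.61 ≈ 948 hPa.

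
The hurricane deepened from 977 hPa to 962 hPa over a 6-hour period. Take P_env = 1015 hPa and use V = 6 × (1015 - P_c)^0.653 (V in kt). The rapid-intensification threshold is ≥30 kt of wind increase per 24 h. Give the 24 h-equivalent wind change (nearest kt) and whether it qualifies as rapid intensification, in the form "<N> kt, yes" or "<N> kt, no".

63 kt, yes

V₁: ΔP = 38, V ≈ 6 × 38^0.653 ≈ 64.53 kt.
V₂: ΔP = 53, V ≈ 6 × 53^0.653 ≈ 80.19 kt.
ΔV over 6 h = 15.66 kt → 24 h equivalent = 15.66 × 24/6 ≈ 62.64 kt.
63 kt ≥ 30 kt ⇒ rapid intensification.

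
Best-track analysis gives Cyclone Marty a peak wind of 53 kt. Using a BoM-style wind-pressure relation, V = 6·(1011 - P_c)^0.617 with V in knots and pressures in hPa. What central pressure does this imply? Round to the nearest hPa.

977 hPa

ΔP = (V / 6)^(1/0.617) = (53/6)^1.621.
53/6 = 8.833; 8.833^1.621 ≈ 34.15 hPa.
P_c = 1011 − 34.15 = 976.85 ≈ 977 hPa.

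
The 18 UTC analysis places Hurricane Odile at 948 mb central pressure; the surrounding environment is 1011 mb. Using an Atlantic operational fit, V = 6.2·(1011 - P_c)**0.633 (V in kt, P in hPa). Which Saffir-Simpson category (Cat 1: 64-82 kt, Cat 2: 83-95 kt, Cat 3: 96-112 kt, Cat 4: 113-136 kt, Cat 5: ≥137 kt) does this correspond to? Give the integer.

2

ΔP = 1011 − 948 = 63 mb.
V ≈ 6.2 × 63^0.633 = 6.2 × 13.77 ≈ 85 kt.
85 kt falls in the Category 2 band.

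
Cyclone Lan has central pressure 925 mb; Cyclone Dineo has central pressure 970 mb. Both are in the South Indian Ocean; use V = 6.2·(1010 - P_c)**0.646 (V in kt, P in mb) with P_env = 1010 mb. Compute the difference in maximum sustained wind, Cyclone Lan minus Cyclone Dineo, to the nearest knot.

Cyclone Lan: ΔP = 85; V ≈ 6.2 × 85^0.646 ≈ 109.34 kt.
Cyclone Dineo: ΔP = 40; V ≈ 6.2 × 40^0.646 ≈ 67.19 kt.
Difference ≈ 109.34 − 67.19 = 42.15 → 42 kt.

42 kt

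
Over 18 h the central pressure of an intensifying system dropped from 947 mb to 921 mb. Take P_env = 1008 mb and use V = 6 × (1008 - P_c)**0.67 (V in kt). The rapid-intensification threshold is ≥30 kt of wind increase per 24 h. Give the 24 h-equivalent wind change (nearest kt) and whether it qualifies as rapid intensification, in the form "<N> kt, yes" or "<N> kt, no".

V₁: ΔP = 61, V ≈ 6 × 61^0.67 ≈ 94.26 kt.
V₂: ΔP = 87, V ≈ 6 × 87^0.67 ≈ 119.57 kt.
ΔV over 18 h = 25.31 kt → 24 h equivalent = 25.31 × 24/18 ≈ 33.75 kt.
34 kt ≥ 30 kt ⇒ rapid intensification.

34 kt, yes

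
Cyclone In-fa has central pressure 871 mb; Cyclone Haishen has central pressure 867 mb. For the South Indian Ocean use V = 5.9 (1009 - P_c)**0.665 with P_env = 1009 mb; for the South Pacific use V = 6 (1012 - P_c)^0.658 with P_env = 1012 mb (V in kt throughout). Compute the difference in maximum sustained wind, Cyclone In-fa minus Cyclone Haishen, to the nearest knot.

-2 kt

Cyclone In-fa: ΔP = 138; V ≈ 5.9 × 138^0.665 ≈ 156.27 kt.
Cyclone Haishen: ΔP = 145; V ≈ 6 × 145^0.658 ≈ 158.61 kt.
Difference ≈ 156.27 − 158.61 = -2.34 → -2 kt.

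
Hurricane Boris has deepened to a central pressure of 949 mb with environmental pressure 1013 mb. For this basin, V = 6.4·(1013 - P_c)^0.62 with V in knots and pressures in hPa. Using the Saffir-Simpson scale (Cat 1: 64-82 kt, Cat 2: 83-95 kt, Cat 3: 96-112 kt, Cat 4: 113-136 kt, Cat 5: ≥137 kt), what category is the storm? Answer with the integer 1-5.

2

ΔP = 1013 − 949 = 64 mb.
V ≈ 6.4 × 64^0.62 = 6.4 × 13.18 ≈ 84 kt.
84 kt falls in the Category 2 band.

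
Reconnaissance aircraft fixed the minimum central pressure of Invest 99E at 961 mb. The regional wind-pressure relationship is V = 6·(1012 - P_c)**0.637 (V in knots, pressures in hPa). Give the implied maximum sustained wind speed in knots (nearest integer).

ΔP = 1012 − 961 = 51 mb.
51^0.637 ≈ 12.238.
V ≈ 6 × 12.238 ≈ 73.4 kt.

73 kt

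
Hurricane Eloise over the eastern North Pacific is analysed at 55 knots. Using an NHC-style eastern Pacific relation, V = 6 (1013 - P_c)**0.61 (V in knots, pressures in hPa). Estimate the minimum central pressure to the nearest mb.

975 mb

ΔP = (V / 6)^(1/0.61) = (55/6)^1.639.
55/6 = 9.167; 9.167^1.639 ≈ 37.79 mb.
P_c = 1013 − 37.79 = 975.21 ≈ 975 mb.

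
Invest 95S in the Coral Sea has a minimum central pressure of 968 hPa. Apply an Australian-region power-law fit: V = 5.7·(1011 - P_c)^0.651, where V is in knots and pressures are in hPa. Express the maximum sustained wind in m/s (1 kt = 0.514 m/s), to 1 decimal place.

33.9 m/s

ΔP = 1011 − 968 = 43 hPa.
V ≈ 5.7 × 43^0.651 = 5.7 × 11.571 ≈ 65.957 kt.
65.957 × 0.514 ≈ 33.90 m/s → 33.9 m/s.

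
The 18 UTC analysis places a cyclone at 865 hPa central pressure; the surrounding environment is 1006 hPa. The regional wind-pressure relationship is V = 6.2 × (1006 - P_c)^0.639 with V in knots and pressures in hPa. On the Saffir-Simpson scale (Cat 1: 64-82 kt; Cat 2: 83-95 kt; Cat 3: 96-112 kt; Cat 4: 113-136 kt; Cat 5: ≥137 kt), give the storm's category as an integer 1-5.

ΔP = 1006 − 865 = 141 hPa.
V ≈ 6.2 × 141^0.639 = 6.2 × 23.62 ≈ 146 kt.
146 kt falls in the Category 5 band.

5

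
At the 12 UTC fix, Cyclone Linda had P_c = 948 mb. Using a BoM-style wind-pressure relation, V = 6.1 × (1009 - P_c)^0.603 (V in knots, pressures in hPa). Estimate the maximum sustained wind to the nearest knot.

73 kt

ΔP = 1009 − 948 = 61 mb.
61^0.603 ≈ 11.928.
V ≈ 6.1 × 11.928 ≈ 72.8 kt.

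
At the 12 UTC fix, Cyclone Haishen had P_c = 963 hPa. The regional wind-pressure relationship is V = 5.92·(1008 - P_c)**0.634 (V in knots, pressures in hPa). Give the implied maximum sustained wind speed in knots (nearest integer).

66 kt

ΔP = 1008 − 963 = 45 hPa.
45^0.634 ≈ 11.172.
V ≈ 5.92 × 11.172 ≈ 66.1 kt.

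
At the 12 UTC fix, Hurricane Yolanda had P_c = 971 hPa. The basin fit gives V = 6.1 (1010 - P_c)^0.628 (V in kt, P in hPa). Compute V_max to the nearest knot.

61 kt

ΔP = 1010 − 971 = 39 hPa.
39^0.628 ≈ 9.981.
V ≈ 6.1 × 9.981 ≈ 60.9 kt.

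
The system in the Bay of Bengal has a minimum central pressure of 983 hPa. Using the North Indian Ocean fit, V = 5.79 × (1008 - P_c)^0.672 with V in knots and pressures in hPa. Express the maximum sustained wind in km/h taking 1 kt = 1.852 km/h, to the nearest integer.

93 km/h

ΔP = 1008 − 983 = 25 hPa.
V ≈ 5.79 × 25^0.672 = 5.79 × 8.698 ≈ 50.361 kt.
50.361 × 1.852 ≈ 93.27 km/h → 93 km/h.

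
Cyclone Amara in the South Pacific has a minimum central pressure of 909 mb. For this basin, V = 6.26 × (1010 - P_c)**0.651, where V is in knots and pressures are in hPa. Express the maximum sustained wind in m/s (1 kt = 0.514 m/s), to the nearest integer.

65 m/s

ΔP = 1010 − 909 = 101 mb.
V ≈ 6.26 × 101^0.651 = 6.26 × 20.175 ≈ 126.295 kt.
126.295 × 0.514 ≈ 64.92 m/s → 65 m/s.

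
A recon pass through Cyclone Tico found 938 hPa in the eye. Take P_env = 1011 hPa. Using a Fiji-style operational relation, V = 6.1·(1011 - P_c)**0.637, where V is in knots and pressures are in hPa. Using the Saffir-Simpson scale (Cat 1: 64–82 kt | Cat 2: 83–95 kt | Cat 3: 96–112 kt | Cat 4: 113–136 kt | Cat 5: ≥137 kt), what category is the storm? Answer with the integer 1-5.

2

ΔP = 1011 − 938 = 73 hPa.
V ≈ 6.1 × 73^0.637 = 6.1 × 15.38 ≈ 94 kt.
94 kt falls in the Category 2 band.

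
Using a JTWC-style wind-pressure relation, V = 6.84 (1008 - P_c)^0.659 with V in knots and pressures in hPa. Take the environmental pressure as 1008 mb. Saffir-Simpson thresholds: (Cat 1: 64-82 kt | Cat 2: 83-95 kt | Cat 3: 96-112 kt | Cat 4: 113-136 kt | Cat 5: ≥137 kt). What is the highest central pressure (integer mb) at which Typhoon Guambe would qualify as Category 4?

Category 4 begins at V = 113 kt.
Required ΔP = (113/6.84)^(1/0.659) = 16.520^1.517 ≈ 70.52 mb.
P_c ≤ 1008 − 70.52 = 937.48, so the highest integer P_c is 937 mb.

937 mb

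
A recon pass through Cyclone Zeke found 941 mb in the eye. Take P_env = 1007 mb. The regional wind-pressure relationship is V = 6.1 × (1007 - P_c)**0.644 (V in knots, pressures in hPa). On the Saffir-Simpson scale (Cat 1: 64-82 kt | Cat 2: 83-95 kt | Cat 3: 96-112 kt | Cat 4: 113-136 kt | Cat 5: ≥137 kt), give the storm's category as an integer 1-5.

ΔP = 1007 − 941 = 66 mb.
V ≈ 6.1 × 66^0.644 = 6.1 × 14.85 ≈ 91 kt.
91 kt falls in the Category 2 band.

2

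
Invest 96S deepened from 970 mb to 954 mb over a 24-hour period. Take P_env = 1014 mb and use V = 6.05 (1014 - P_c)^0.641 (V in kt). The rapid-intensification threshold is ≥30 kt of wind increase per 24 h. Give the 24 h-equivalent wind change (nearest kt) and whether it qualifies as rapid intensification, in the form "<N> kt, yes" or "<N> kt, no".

15 kt, no

V₁: ΔP = 44, V ≈ 6.05 × 44^0.641 ≈ 68.42 kt.
V₂: ΔP = 60, V ≈ 6.05 × 60^0.641 ≈ 83.47 kt.
ΔV over 24 h = 15.05 kt → 24 h equivalent = 15.05 × 24/24 ≈ 15.05 kt.
15 kt < 30 kt ⇒ not rapid intensification.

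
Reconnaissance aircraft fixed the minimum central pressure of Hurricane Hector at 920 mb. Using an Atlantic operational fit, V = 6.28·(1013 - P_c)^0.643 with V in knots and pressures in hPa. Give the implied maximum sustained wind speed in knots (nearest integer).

ΔP = 1013 − 920 = 93 mb.
93^0.643 ≈ 18.439.
V ≈ 6.28 × 18.439 ≈ 115.8 kt.

116 kt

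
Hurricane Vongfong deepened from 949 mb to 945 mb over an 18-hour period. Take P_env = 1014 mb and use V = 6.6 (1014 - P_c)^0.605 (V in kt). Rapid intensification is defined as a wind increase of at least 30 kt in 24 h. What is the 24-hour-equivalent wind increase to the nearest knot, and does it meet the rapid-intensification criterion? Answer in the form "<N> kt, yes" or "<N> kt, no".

V₁: ΔP = 65, V ≈ 6.6 × 65^0.605 ≈ 82.48 kt.
V₂: ΔP = 69, V ≈ 6.6 × 69^0.605 ≈ 85.52 kt.
ΔV over 18 h = 3.04 kt → 24 h equivalent = 3.04 × 24/18 ≈ 4.05 kt.
4 kt < 30 kt ⇒ not rapid intensification.

4 kt, no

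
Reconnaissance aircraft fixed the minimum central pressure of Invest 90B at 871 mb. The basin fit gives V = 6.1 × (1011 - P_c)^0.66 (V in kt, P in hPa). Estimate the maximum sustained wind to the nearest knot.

ΔP = 1011 − 871 = 140 mb.
140^0.66 ≈ 26.088.
V ≈ 6.1 × 26.088 ≈ 159.1 kt.

159 kt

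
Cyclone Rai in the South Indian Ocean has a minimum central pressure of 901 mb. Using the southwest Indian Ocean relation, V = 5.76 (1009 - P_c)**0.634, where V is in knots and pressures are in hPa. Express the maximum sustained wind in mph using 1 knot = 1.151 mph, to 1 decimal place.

129.0 mph

ΔP = 1009 − 901 = 108 mb.
V ≈ 5.76 × 108^0.634 = 5.76 × 19.462 ≈ 112.102 kt.
112.102 × 1.151 ≈ 129.03 mph → 129.0 mph.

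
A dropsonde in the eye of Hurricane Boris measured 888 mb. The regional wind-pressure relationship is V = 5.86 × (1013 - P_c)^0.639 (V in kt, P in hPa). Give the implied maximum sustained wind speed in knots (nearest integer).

128 kt

ΔP = 1013 − 888 = 125 mb.
125^0.639 ≈ 21.874.
V ≈ 5.86 × 21.874 ≈ 128.2 kt.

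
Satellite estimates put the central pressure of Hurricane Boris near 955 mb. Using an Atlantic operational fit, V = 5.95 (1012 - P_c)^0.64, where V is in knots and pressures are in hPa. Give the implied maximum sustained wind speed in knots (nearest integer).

ΔP = 1012 − 955 = 57 mb.
57^0.64 ≈ 13.297.
V ≈ 5.95 × 13.297 ≈ 79.1 kt.

79 kt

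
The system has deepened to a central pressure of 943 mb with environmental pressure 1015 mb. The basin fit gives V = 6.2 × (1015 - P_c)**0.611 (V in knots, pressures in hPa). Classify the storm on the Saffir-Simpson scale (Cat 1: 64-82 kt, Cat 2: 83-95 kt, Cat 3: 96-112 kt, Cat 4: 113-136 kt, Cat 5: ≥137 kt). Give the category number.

ΔP = 1015 − 943 = 72 mb.
V ≈ 6.2 × 72^0.611 = 6.2 × 13.64 ≈ 85 kt.
85 kt falls in the Category 2 band.

2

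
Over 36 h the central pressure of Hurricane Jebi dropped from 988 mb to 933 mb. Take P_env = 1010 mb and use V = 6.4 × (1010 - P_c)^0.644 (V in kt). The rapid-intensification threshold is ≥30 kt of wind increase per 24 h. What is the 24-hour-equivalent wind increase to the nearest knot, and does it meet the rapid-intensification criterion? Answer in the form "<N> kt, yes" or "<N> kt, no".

39 kt, yes

V₁: ΔP = 22, V ≈ 6.4 × 22^0.644 ≈ 46.85 kt.
V₂: ΔP = 77, V ≈ 6.4 × 77^0.644 ≈ 104.97 kt.
ΔV over 36 h = 58.12 kt → 24 h equivalent = 58.12 × 24/36 ≈ 38.75 kt.
39 kt ≥ 30 kt ⇒ rapid intensification.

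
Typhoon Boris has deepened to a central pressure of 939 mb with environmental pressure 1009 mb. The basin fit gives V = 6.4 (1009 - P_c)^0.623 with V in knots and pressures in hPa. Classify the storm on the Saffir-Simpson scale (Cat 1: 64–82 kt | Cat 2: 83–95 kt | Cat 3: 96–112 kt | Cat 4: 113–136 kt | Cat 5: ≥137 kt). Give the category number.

2

ΔP = 1009 − 939 = 70 mb.
V ≈ 6.4 × 70^0.623 = 6.4 × 14.11 ≈ 90 kt.
90 kt falls in the Category 2 band.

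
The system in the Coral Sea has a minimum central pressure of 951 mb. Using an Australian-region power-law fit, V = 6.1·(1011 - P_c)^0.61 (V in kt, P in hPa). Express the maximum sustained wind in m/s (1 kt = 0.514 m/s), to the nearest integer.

38 m/s

ΔP = 1011 − 951 = 60 mb.
V ≈ 6.1 × 60^0.61 = 6.1 × 12.153 ≈ 74.131 kt.
74.131 × 0.514 ≈ 38.10 m/s → 38 m/s.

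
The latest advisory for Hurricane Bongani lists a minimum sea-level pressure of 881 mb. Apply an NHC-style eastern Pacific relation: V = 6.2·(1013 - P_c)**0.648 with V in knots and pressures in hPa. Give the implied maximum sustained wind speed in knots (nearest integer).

ΔP = 1013 − 881 = 132 mb.
132^0.648 ≈ 23.666.
V ≈ 6.2 × 23.666 ≈ 146.7 kt.

147 kt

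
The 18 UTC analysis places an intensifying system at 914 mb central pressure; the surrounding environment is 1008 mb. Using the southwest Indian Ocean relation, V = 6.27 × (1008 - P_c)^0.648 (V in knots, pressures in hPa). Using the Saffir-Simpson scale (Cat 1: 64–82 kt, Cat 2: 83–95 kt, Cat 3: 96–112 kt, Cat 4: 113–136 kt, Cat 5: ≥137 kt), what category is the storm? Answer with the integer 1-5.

4

ΔP = 1008 − 914 = 94 mb.
V ≈ 6.27 × 94^0.648 = 6.27 × 18.99 ≈ 119 kt.
119 kt falls in the Category 4 band.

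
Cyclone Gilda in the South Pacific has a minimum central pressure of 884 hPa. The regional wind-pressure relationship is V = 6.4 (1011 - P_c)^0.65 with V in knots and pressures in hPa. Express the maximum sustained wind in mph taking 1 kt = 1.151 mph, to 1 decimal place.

ΔP = 1011 − 884 = 127 hPa.
V ≈ 6.4 × 127^0.65 = 6.4 × 23.306 ≈ 149.160 kt.
149.160 × 1.151 ≈ 171.68 mph → 171.7 mph.

171.7 mph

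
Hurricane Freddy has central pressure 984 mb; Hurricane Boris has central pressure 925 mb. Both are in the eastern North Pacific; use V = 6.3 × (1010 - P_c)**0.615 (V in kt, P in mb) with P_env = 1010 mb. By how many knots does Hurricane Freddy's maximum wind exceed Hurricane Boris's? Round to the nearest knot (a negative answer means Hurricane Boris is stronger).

Hurricane Freddy: ΔP = 26; V ≈ 6.3 × 26^0.615 ≈ 46.72 kt.
Hurricane Boris: ΔP = 85; V ≈ 6.3 × 85^0.615 ≈ 96.81 kt.
Difference ≈ 46.72 − 96.81 = -50.09 → -50 kt.

-50 kt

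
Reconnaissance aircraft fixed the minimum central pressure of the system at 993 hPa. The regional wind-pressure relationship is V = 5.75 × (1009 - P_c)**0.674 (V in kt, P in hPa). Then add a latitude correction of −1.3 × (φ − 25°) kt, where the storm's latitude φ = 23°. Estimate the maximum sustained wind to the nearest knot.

ΔP = 1009 − 993 = 16 hPa.
16^0.674 ≈ 6.480.
V ≈ 5.75 × 6.480 ≈ 37.3 kt.
Latitude correction: −1.3 × (23 − 25) = 2.6 kt.
Corrected V ≈ 39.9 kt → 40 kt.

40 kt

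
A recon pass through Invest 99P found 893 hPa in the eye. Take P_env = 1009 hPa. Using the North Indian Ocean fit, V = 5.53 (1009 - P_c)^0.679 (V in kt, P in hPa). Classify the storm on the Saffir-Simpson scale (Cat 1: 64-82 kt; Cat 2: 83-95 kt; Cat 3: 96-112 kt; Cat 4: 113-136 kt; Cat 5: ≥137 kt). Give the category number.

ΔP = 1009 − 893 = 116 hPa.
V ≈ 5.53 × 116^0.679 = 5.53 × 25.22 ≈ 139 kt.
139 kt falls in the Category 5 band.

5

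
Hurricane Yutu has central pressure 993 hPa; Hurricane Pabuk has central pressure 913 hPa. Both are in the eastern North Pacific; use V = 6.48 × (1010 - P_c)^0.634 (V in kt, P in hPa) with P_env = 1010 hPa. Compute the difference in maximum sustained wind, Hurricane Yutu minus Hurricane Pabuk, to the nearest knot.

-79 kt

Hurricane Yutu: ΔP = 17; V ≈ 6.48 × 17^0.634 ≈ 39.06 kt.
Hurricane Pabuk: ΔP = 97; V ≈ 6.48 × 97^0.634 ≈ 117.81 kt.
Difference ≈ 39.06 − 117.81 = -78.75 → -79 kt.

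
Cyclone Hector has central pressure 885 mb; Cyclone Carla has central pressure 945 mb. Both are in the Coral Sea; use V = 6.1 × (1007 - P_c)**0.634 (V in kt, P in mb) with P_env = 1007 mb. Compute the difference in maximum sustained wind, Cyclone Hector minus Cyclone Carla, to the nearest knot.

45 kt

Cyclone Hector: ΔP = 122; V ≈ 6.1 × 122^0.634 ≈ 128.26 kt.
Cyclone Carla: ΔP = 62; V ≈ 6.1 × 62^0.634 ≈ 83.50 kt.
Difference ≈ 128.26 − 83.50 = 44.76 → 45 kt.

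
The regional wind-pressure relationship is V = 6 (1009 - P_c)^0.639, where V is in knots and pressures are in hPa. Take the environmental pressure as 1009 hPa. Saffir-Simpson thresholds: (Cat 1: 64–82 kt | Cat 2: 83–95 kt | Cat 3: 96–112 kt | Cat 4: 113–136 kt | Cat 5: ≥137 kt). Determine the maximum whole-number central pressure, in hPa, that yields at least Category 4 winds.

Category 4 begins at V = 113 kt.
Required ΔP = (113/6)^(1/0.639) = 18.833^1.565 ≈ 98.90 hPa.
P_c ≤ 1009 − 98.90 = 910.10, so the highest integer P_c is 910 hPa.

910 hPa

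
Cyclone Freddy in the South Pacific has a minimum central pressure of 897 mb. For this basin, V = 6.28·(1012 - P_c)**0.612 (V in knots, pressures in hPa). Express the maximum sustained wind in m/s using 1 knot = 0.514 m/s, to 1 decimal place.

ΔP = 1012 − 897 = 115 mb.
V ≈ 6.28 × 115^0.612 = 6.28 × 18.245 ≈ 114.579 kt.
114.579 × 0.514 ≈ 58.89 m/s → 58.9 m/s.

58.9 m/s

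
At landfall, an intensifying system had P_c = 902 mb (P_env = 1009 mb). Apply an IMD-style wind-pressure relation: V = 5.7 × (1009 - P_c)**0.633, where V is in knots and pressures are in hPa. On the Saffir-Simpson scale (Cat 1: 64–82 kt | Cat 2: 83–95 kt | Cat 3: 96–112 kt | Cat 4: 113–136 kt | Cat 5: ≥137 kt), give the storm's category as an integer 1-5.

3

ΔP = 1009 − 902 = 107 mb.
V ≈ 5.7 × 107^0.633 = 5.7 × 19.26 ≈ 110 kt.
110 kt falls in the Category 3 band.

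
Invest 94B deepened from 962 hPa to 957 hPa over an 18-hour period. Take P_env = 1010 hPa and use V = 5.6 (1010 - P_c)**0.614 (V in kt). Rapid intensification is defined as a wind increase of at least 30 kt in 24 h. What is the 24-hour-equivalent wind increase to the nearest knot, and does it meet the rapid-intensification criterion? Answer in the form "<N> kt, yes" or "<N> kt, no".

5 kt, no

V₁: ΔP = 48, V ≈ 5.6 × 48^0.614 ≈ 60.32 kt.
V₂: ΔP = 53, V ≈ 5.6 × 53^0.614 ≈ 64.11 kt.
ΔV over 18 h = 3.79 kt → 24 h equivalent = 3.79 × 24/18 ≈ 5.05 kt.
5 kt < 30 kt ⇒ not rapid intensification.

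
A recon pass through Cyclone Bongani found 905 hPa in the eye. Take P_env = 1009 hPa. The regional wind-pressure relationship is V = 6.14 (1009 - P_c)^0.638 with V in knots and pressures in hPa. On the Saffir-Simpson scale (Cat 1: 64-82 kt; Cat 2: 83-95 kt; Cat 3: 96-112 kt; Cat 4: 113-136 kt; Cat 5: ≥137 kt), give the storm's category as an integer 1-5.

ΔP = 1009 − 905 = 104 hPa.
V ≈ 6.14 × 104^0.638 = 6.14 × 19.36 ≈ 119 kt.
119 kt falls in the Category 4 band.

4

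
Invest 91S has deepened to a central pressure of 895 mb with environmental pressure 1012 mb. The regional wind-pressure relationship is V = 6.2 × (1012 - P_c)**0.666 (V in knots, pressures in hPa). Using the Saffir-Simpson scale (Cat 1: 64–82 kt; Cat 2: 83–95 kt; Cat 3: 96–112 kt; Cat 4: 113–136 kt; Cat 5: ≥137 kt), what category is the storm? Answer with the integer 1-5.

ΔP = 1012 − 895 = 117 mb.
V ≈ 6.2 × 117^0.666 = 6.2 × 23.85 ≈ 148 kt.
148 kt falls in the Category 5 band.

5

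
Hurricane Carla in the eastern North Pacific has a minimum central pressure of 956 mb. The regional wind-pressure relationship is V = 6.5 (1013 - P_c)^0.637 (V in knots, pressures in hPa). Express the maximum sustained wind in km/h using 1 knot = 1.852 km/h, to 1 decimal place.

158.1 km/h

ΔP = 1013 − 956 = 57 mb.
V ≈ 6.5 × 57^0.637 = 6.5 × 13.137 ≈ 85.390 kt.
85.390 × 1.852 ≈ 158.14 km/h → 158.1 km/h.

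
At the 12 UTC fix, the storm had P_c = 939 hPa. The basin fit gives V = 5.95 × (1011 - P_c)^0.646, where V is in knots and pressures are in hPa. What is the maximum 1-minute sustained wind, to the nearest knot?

94 kt

ΔP = 1011 − 939 = 72 hPa.
72^0.646 ≈ 15.843.
V ≈ 5.95 × 15.843 ≈ 94.3 kt.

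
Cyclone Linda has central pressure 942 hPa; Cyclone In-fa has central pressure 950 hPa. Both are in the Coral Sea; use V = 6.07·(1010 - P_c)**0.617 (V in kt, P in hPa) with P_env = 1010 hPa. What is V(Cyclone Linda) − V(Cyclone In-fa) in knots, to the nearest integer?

6 kt

Cyclone Linda: ΔP = 68; V ≈ 6.07 × 68^0.617 ≈ 82.01 kt.
Cyclone In-fa: ΔP = 60; V ≈ 6.07 × 60^0.617 ≈ 75.91 kt.
Difference ≈ 82.01 − 75.91 = 6.10 → 6 kt.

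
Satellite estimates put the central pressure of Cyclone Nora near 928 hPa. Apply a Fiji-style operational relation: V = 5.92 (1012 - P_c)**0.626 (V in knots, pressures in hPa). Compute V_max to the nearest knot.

ΔP = 1012 − 928 = 84 hPa.
84^0.626 ≈ 16.018.
V ≈ 5.92 × 16.018 ≈ 94.8 kt.

95 kt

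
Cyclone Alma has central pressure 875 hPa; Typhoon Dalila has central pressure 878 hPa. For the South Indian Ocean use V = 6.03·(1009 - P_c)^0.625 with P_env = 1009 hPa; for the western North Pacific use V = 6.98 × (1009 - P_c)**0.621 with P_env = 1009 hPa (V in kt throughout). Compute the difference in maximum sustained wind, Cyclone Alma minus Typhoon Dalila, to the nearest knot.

Cyclone Alma: ΔP = 134; V ≈ 6.03 × 134^0.625 ≈ 128.75 kt.
Typhoon Dalila: ΔP = 131; V ≈ 6.98 × 131^0.621 ≈ 144.11 kt.
Difference ≈ 128.75 − 144.11 = -15.36 → -15 kt.

-15 kt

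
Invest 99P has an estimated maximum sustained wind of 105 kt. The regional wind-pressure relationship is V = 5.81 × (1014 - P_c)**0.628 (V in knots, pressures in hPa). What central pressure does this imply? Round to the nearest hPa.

914 hPa

ΔP = (V / 5.81)^(1/0.628) = (105/5.81)^1.592.
105/5.81 = 18.072; 18.072^1.592 ≈ 100.37 hPa.
P_c = 1014 − 100.37 = 913.63 ≈ 914 hPa.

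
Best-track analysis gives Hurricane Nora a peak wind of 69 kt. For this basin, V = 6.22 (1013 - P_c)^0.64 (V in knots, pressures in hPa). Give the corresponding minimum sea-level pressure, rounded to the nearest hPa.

970 hPa

ΔP = (V / 6.22)^(1/0.64) = (69/6.22)^1.562.
69/6.22 = 11.093; 11.093^1.562 ≈ 42.94 hPa.
P_c = 1013 − 42.94 = 970.06 ≈ 970 hPa.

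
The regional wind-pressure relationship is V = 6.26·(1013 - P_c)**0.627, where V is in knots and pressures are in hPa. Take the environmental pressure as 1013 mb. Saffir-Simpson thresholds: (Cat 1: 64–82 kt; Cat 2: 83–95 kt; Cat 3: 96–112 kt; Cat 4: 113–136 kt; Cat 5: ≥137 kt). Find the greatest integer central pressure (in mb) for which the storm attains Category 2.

951 mb

Category 2 begins at V = 83 kt.
Required ΔP = (83/6.26)^(1/0.627) = 13.259^1.595 ≈ 61.70 mb.
P_c ≤ 1013 − 61.70 = 951.30, so the highest integer P_c is 951 mb.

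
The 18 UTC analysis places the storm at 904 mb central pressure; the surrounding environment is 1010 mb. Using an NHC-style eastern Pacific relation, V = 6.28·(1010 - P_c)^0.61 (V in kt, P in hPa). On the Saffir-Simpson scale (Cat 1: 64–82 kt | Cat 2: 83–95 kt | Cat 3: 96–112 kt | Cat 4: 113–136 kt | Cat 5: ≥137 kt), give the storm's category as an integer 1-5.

ΔP = 1010 − 904 = 106 mb.
V ≈ 6.28 × 106^0.61 = 6.28 × 17.20 ≈ 108 kt.
108 kt falls in the Category 3 band.

3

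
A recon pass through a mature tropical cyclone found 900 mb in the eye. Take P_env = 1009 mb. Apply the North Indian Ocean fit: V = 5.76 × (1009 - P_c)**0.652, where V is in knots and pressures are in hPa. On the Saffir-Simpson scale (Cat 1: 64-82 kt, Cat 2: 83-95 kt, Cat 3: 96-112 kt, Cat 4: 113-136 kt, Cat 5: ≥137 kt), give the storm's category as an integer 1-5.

ΔP = 1009 − 900 = 109 mb.
V ≈ 5.76 × 109^0.652 = 5.76 × 21.30 ≈ 123 kt.
123 kt falls in the Category 4 band.

4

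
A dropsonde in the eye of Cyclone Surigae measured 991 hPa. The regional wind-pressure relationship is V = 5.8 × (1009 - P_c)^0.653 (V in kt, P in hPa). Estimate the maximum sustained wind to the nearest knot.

ΔP = 1009 − 991 = 18 hPa.
18^0.653 ≈ 6.602.
V ≈ 5.8 × 6.602 ≈ 38.3 kt.

38 kt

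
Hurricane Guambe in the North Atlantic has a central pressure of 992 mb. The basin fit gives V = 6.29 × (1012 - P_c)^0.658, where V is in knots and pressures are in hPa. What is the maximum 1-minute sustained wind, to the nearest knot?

45 kt

ΔP = 1012 − 992 = 20 mb.
20^0.658 ≈ 7.179.
V ≈ 6.29 × 7.179 ≈ 45.2 kt.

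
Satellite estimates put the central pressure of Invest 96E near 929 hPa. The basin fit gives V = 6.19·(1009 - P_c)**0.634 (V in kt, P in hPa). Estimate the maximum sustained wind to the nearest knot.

ΔP = 1009 − 929 = 80 hPa.
80^0.634 ≈ 16.090.
V ≈ 6.19 × 16.090 ≈ 99.6 kt.

100 kt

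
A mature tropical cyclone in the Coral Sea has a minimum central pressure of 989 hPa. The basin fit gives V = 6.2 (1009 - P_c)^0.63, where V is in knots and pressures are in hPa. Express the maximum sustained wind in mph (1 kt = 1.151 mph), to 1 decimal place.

ΔP = 1009 − 989 = 20 hPa.
V ≈ 6.2 × 20^0.63 = 6.2 × 6.602 ≈ 40.930 kt.
40.930 × 1.151 ≈ 47.11 mph → 47.1 mph.

47.1 mph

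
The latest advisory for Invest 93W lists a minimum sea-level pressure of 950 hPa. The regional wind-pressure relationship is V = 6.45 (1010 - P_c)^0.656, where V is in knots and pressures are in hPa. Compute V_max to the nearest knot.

ΔP = 1010 − 950 = 60 hPa.
60^0.656 ≈ 14.671.
V ≈ 6.45 × 14.671 ≈ 94.6 kt.

95 kt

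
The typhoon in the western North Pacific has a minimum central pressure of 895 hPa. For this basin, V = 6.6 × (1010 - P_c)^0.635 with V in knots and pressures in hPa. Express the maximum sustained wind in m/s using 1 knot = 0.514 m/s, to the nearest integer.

ΔP = 1010 − 895 = 115 hPa.
V ≈ 6.6 × 115^0.635 = 6.6 × 20.349 ≈ 134.303 kt.
134.303 × 0.514 ≈ 69.03 m/s → 69 m/s.

69 m/s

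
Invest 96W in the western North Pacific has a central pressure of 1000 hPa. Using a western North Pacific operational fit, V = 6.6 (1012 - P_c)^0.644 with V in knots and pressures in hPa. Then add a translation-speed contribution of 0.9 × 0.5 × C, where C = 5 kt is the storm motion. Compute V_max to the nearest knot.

35 kt

ΔP = 1012 − 1000 = 12 hPa.
12^0.644 ≈ 4.954.
V ≈ 6.6 × 4.954 ≈ 32.7 kt.
Translation term: 0.9 × 0.5 × 5 = 2.25 kt.
Corrected V ≈ 34.95 kt → 35 kt.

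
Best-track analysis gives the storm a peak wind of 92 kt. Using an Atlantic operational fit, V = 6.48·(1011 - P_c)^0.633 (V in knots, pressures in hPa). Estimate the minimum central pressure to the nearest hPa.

ΔP = (V / 6.48)^(1/0.633) = (92/6.48)^1.580.
92/6.48 = 14.198; 14.198^1.580 ≈ 66.11 hPa.
P_c = 1011 − 66.11 = 944.89 ≈ 945 hPa.

945 hPa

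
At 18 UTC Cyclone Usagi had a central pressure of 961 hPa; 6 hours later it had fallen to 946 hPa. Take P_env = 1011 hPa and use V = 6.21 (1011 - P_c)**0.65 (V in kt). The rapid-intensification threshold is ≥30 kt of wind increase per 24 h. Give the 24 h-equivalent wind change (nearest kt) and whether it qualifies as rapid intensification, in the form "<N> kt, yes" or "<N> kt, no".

V₁: ΔP = 50, V ≈ 6.21 × 50^0.65 ≈ 78.96 kt.
V₂: ΔP = 65, V ≈ 6.21 × 65^0.65 ≈ 93.65 kt.
ΔV over 6 h = 14.69 kt → 24 h equivalent = 14.69 × 24/6 ≈ 58.76 kt.
59 kt ≥ 30 kt ⇒ rapid intensification.

59 kt, yes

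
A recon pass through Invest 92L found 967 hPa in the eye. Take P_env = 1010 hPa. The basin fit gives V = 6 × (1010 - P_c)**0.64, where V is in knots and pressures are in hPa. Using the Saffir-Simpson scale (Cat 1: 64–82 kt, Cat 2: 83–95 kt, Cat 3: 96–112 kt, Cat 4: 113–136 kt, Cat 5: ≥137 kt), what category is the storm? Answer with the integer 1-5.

ΔP = 1010 − 967 = 43 hPa.
V ≈ 6 × 43^0.64 = 6 × 11.10 ≈ 67 kt.
67 kt falls in the Category 1 band.

1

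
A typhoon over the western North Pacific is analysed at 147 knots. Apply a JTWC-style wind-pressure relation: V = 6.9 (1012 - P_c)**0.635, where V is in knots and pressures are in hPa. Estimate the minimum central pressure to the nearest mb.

888 mb

ΔP = (V / 6.9)^(1/0.635) = (147/6.9)^1.575.
147/6.9 = 21.304; 21.304^1.575 ≈ 123.62 mb.
P_c = 1012 − 123.62 = 888.38 ≈ 888 mb.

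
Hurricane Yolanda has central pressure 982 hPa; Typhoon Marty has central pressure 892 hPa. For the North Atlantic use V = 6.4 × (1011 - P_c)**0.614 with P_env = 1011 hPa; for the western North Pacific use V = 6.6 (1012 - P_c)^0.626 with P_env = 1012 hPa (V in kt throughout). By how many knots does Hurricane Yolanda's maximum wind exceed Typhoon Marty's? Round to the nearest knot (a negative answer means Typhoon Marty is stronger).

Hurricane Yolanda: ΔP = 29; V ≈ 6.4 × 29^0.614 ≈ 50.59 kt.
Typhoon Marty: ΔP = 120; V ≈ 6.6 × 120^0.626 ≈ 132.16 kt.
Difference ≈ 50.59 − 132.16 = -81.57 → -82 kt.

-82 kt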